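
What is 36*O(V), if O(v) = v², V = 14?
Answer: 7056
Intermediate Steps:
36*O(V) = 36*14² = 36*196 = 7056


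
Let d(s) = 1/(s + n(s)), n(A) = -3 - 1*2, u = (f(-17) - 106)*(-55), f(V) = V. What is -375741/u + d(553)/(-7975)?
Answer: -9952126661/179182300 ≈ -55.542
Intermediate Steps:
u = 6765 (u = (-17 - 106)*(-55) = -123*(-55) = 6765)
n(A) = -5 (n(A) = -3 - 2 = -5)
d(s) = 1/(-5 + s) (d(s) = 1/(s - 5) = 1/(-5 + s))
-375741/u + d(553)/(-7975) = -375741/6765 + 1/((-5 + 553)*(-7975)) = -375741*1/6765 - 1/7975/548 = -125247/2255 + (1/548)*(-1/7975) = -125247/2255 - 1/4370300 = -9952126661/179182300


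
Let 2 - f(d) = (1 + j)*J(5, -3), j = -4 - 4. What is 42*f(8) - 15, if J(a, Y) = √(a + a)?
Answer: 69 + 294*√10 ≈ 998.71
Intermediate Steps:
J(a, Y) = √2*√a (J(a, Y) = √(2*a) = √2*√a)
j = -8
f(d) = 2 + 7*√10 (f(d) = 2 - (1 - 8)*√2*√5 = 2 - (-7)*√10 = 2 + 7*√10)
42*f(8) - 15 = 42*(2 + 7*√10) - 15 = (84 + 294*√10) - 15 = 69 + 294*√10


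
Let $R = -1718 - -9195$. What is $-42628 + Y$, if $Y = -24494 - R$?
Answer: $-74599$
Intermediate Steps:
$R = 7477$ ($R = -1718 + 9195 = 7477$)
$Y = -31971$ ($Y = -24494 - 7477 = -31971$)
$-42628 + Y = -42628 - 31971 = -74599$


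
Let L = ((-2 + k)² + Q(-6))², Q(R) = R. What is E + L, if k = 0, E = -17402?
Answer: -17398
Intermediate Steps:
L = 4 (L = ((-2 + 0)² - 6)² = ((-2)² - 6)² = (4 - 6)² = (-2)² = 4)
E + L = -17402 + 4 = -17398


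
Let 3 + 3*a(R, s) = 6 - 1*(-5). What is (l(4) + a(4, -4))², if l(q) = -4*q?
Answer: 1600/9 ≈ 177.78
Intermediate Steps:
a(R, s) = 8/3 (a(R, s) = -1 + (6 - 1*(-5))/3 = -1 + (6 + 5)/3 = -1 + (⅓)*11 = -1 + 11/3 = 8/3)
(l(4) + a(4, -4))² = (-4*4 + 8/3)² = (-16 + 8/3)² = (-40/3)² = 1600/9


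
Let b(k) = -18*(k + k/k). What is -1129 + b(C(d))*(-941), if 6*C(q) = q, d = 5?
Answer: 29924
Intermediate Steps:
C(q) = q/6
b(k) = -18 - 18*k (b(k) = -18*(k + 1) = -18*(1 + k) = -18 - 18*k)
-1129 + b(C(d))*(-941) = -1129 + (-18 - 3*5)*(-941) = -1129 + (-18 - 18*⅚)*(-941) = -1129 + (-18 - 15)*(-941) = -1129 - 33*(-941) = -1129 + 31053 = 29924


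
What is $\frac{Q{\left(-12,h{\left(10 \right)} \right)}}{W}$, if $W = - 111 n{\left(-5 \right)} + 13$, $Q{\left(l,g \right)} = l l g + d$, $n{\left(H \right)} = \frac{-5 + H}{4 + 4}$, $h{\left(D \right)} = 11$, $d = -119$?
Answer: $\frac{5860}{607} \approx 9.654$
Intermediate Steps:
$n{\left(H \right)} = - \frac{5}{8} + \frac{H}{8}$ ($n{\left(H \right)} = \frac{-5 + H}{8} = \left(-5 + H\right) \frac{1}{8} = - \frac{5}{8} + \frac{H}{8}$)
$Q{\left(l,g \right)} = -119 + g l^{2}$ ($Q{\left(l,g \right)} = l l g - 119 = l^{2} g - 119 = g l^{2} - 119 = -119 + g l^{2}$)
$W = \frac{607}{4}$ ($W = - 111 \left(- \frac{5}{8} + \frac{1}{8} \left(-5\right)\right) + 13 = - 111 \left(- \frac{5}{8} - \frac{5}{8}\right) + 13 = \left(-111\right) \left(- \frac{5}{4}\right) + 13 = \frac{555}{4} + 13 = \frac{607}{4} \approx 151.75$)
$\frac{Q{\left(-12,h{\left(10 \right)} \right)}}{W} = \frac{-119 + 11 \left(-12\right)^{2}}{\frac{607}{4}} = \left(-119 + 11 \cdot 144\right) \frac{4}{607} = \left(-119 + 1584\right) \frac{4}{607} = 1465 \cdot \frac{4}{607} = \frac{5860}{607}$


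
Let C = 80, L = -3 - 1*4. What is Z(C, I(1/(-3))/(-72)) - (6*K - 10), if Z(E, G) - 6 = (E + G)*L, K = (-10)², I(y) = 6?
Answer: -13721/12 ≈ -1143.4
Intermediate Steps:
L = -7 (L = -3 - 4 = -7)
K = 100
Z(E, G) = 6 - 7*E - 7*G (Z(E, G) = 6 + (E + G)*(-7) = 6 + (-7*E - 7*G) = 6 - 7*E - 7*G)
Z(C, I(1/(-3))/(-72)) - (6*K - 10) = (6 - 7*80 - 42/(-72)) - (6*100 - 10) = (6 - 560 - 42*(-1)/72) - (600 - 10) = (6 - 560 - 7*(-1/12)) - 1*590 = (6 - 560 + 7/12) - 590 = -6641/12 - 590 = -13721/12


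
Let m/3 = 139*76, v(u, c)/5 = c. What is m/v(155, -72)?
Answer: -2641/30 ≈ -88.033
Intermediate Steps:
v(u, c) = 5*c
m = 31692 (m = 3*(139*76) = 3*10564 = 31692)
m/v(155, -72) = 31692/((5*(-72))) = 31692/(-360) = 31692*(-1/360) = -2641/30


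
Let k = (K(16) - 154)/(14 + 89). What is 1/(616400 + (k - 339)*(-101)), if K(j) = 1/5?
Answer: 515/335156754 ≈ 1.5366e-6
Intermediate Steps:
K(j) = 1/5
k = -769/515 (k = (1/5 - 154)/(14 + 89) = -769/5/103 = -769/5*1/103 = -769/515 ≈ -1.4932)
1/(616400 + (k - 339)*(-101)) = 1/(616400 + (-769/515 - 339)*(-101)) = 1/(616400 - 175354/515*(-101)) = 1/(616400 + 17710754/515) = 1/(335156754/515) = 515/335156754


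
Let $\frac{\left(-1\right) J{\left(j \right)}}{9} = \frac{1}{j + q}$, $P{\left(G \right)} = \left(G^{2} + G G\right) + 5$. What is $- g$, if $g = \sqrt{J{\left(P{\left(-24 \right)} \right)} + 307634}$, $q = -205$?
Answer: $- \frac{\sqrt{69702479042}}{476} \approx -554.65$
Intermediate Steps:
$P{\left(G \right)} = 5 + 2 G^{2}$ ($P{\left(G \right)} = \left(G^{2} + G^{2}\right) + 5 = 2 G^{2} + 5 = 5 + 2 G^{2}$)
$J{\left(j \right)} = - \frac{9}{-205 + j}$ ($J{\left(j \right)} = - \frac{9}{j - 205} = - \frac{9}{-205 + j}$)
$g = \frac{\sqrt{69702479042}}{476}$ ($g = \sqrt{- \frac{9}{-205 + \left(5 + 2 \left(-24\right)^{2}\right)} + 307634} = \sqrt{- \frac{9}{-205 + \left(5 + 2 \cdot 576\right)} + 307634} = \sqrt{- \frac{9}{-205 + \left(5 + 1152\right)} + 307634} = \sqrt{- \frac{9}{-205 + 1157} + 307634} = \sqrt{- \frac{9}{952} + 307634} = \sqrt{\frac{292867559}{952}} = \frac{\sqrt{69702479042}}{476} \approx 554.65$)
$- g = - \frac{\sqrt{69702479042}}{476}$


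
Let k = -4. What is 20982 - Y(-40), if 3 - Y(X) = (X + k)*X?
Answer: 22739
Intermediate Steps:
Y(X) = 3 - X*(-4 + X) (Y(X) = 3 - (X - 4)*X = 3 - (-4 + X)*X = 3 - X*(-4 + X))
20982 - Y(-40) = 20982 - (3 - 1*(-40)² + 4*(-40)) = 20982 - (3 - 1*1600 - 160) = 20982 - (3 - 1600 - 160) = 20982 - 1*(-1757) = 20982 + 1757 = 22739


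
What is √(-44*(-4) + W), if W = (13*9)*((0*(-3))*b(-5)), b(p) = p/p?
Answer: 4*√11 ≈ 13.266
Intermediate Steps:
b(p) = 1
W = 0 (W = (13*9)*((0*(-3))*1) = 117*(0*1) = 117*0 = 0)
√(-44*(-4) + W) = √(-44*(-4) + 0) = √(176 + 0) = √176 = 4*√11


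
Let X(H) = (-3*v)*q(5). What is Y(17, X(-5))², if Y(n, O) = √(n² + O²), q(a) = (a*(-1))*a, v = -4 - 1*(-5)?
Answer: 5914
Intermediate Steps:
v = 1 (v = -4 + 5 = 1)
q(a) = -a² (q(a) = (-a)*a = -a²)
X(H) = 75 (X(H) = (-3*1)*(-1*5²) = -(-3)*25 = -3*(-25) = 75)
Y(n, O) = √(O² + n²)
Y(17, X(-5))² = (√(75² + 17²))² = (√(5625 + 289))² = (√5914)² = 5914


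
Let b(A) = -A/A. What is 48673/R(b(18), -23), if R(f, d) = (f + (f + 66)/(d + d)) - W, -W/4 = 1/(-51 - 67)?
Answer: -132098522/6641 ≈ -19891.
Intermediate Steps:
b(A) = -1 (b(A) = -1*1 = -1)
W = 2/59 (W = -4/(-51 - 67) = -4/(-118) = -4*(-1/118) = 2/59 ≈ 0.033898)
R(f, d) = -2/59 + f + (66 + f)/(2*d) (R(f, d) = (f + (f + 66)/(d + d)) - 1*2/59 = (f + (66 + f)/((2*d))) - 2/59 = (f + (66 + f)*(1/(2*d))) - 2/59 = (f + (66 + f)/(2*d)) - 2/59 = -2/59 + f + (66 + f)/(2*d))
48673/R(b(18), -23) = 48673/(-2/59 - 1 + 33/(-23) + (½)*(-1)/(-23)) = 48673/(-2/59 - 1 + 33*(-1/23) + (½)*(-1)*(-1/23)) = 48673/(-2/59 - 1 - 33/23 + 1/46) = 48673/(-6641/2714) = 48673*(-2714/6641) = -132098522/6641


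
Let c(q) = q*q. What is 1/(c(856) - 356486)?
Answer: 1/376250 ≈ 2.6578e-6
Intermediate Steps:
c(q) = q²
1/(c(856) - 356486) = 1/(856² - 356486) = 1/(732736 - 356486) = 1/376250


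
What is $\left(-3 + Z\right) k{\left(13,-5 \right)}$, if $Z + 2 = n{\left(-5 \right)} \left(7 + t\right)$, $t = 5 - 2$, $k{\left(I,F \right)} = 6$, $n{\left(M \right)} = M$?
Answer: $-330$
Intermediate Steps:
$t = 3$
$Z = -52$ ($Z = -2 - 5 \left(7 + 3\right) = -2 - 50 = -52$)
$\left(-3 + Z\right) k{\left(13,-5 \right)} = \left(-3 - 52\right) 6 = \left(-55\right) 6 = -330$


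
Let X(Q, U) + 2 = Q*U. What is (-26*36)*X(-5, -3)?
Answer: -12168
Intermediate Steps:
X(Q, U) = -2 + Q*U
(-26*36)*X(-5, -3) = (-26*36)*(-2 - 5*(-3)) = -936*(-2 + 15) = -936*13 = -12168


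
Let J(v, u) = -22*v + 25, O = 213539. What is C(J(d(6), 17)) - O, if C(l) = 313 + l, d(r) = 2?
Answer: -213245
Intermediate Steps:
J(v, u) = 25 - 22*v
C(J(d(6), 17)) - O = (313 + (25 - 22*2)) - 1*213539 = (313 + (25 - 44)) - 213539 = (313 - 19) - 213539 = 294 - 213539 = -213245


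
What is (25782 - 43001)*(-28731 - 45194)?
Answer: 1272914575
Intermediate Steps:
(25782 - 43001)*(-28731 - 45194) = -17219*(-73925) = 1272914575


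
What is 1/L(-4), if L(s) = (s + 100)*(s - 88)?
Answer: -1/8832 ≈ -0.00011322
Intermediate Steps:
L(s) = (-88 + s)*(100 + s) (L(s) = (100 + s)*(-88 + s) = (-88 + s)*(100 + s))
1/L(-4) = 1/(-8800 + (-4)² + 12*(-4)) = 1/(-8800 + 16 - 48) = 1/(-8832) = -1/8832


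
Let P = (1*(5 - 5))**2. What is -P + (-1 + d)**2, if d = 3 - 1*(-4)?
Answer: 36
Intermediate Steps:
d = 7 (d = 3 + 4 = 7)
P = 0 (P = (1*0)**2 = 0**2 = 0)
-P + (-1 + d)**2 = -1*0 + (-1 + 7)**2 = 0 + 6**2 = 0 + 36 = 36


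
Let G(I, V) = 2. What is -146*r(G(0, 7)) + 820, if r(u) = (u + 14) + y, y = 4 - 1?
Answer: -1954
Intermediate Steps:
y = 3
r(u) = 17 + u (r(u) = (u + 14) + 3 = (14 + u) + 3 = 17 + u)
-146*r(G(0, 7)) + 820 = -146*(17 + 2) + 820 = -146*19 + 820 = -2774 + 820 = -1954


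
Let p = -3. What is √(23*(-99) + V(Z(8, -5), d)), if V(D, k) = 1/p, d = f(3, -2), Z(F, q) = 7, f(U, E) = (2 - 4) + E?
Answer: 4*I*√1281/3 ≈ 47.721*I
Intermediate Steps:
f(U, E) = -2 + E
d = -4 (d = -2 - 2 = -4)
V(D, k) = -⅓ (V(D, k) = 1/(-3) = -⅓)
√(23*(-99) + V(Z(8, -5), d)) = √(23*(-99) - ⅓) = √(-2277 - ⅓) = √(-6832/3) = 4*I*√1281/3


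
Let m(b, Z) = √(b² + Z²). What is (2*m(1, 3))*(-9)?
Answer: -18*√10 ≈ -56.921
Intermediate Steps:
m(b, Z) = √(Z² + b²)
(2*m(1, 3))*(-9) = (2*√(3² + 1²))*(-9) = (2*√(9 + 1))*(-9) = (2*√10)*(-9) = -18*√10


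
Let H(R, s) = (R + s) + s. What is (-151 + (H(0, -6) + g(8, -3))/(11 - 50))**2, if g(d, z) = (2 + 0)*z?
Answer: 3829849/169 ≈ 22662.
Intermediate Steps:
g(d, z) = 2*z
H(R, s) = R + 2*s
(-151 + (H(0, -6) + g(8, -3))/(11 - 50))**2 = (-151 + ((0 + 2*(-6)) + 2*(-3))/(11 - 50))**2 = (-151 + ((0 - 12) - 6)/(-39))**2 = (-151 + (-12 - 6)*(-1/39))**2 = (-151 - 18*(-1/39))**2 = (-151 + 6/13)**2 = (-1957/13)**2 = 3829849/169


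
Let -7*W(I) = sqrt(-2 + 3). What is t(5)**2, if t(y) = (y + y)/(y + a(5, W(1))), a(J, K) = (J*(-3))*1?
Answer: 1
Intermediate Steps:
W(I) = -1/7 (W(I) = -sqrt(-2 + 3)/7 = -sqrt(1)/7 = -1/7*1 = -1/7)
a(J, K) = -3*J (a(J, K) = -3*J*1 = -3*J)
t(y) = 2*y/(-15 + y) (t(y) = (y + y)/(y - 3*5) = (2*y)/(y - 15) = (2*y)/(-15 + y) = 2*y/(-15 + y))
t(5)**2 = (2*5/(-15 + 5))**2 = (2*5/(-10))**2 = (2*5*(-1/10))**2 = (-1)**2 = 1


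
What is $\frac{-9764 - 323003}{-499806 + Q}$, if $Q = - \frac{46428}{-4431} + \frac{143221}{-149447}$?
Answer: $\frac{73452731086973}{110321685951159} \approx 0.6658$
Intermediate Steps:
$Q = \frac{2101304355}{220733219}$ ($Q = \left(-46428\right) \left(- \frac{1}{4431}\right) + 143221 \left(- \frac{1}{149447}\right) = \frac{15476}{1477} - \frac{143221}{149447} = \frac{2101304355}{220733219} \approx 9.5197$)
$\frac{-9764 - 323003}{-499806 + Q} = \frac{-9764 - 323003}{-499806 + \frac{2101304355}{220733219}} = - \frac{332767}{- \frac{110321685951159}{220733219}} = \left(-332767\right) \left(- \frac{220733219}{110321685951159}\right) = \frac{73452731086973}{110321685951159}$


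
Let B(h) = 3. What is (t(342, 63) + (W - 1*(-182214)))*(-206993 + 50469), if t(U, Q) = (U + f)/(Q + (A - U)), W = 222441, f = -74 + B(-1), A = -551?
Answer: -26285339767298/415 ≈ -6.3338e+10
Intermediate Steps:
f = -71 (f = -74 + 3 = -71)
t(U, Q) = (-71 + U)/(-551 + Q - U) (t(U, Q) = (U - 71)/(Q + (-551 - U)) = (-71 + U)/(-551 + Q - U))
(t(342, 63) + (W - 1*(-182214)))*(-206993 + 50469) = ((71 - 1*342)/(551 + 342 - 1*63) + (222441 - 1*(-182214)))*(-206993 + 50469) = ((71 - 342)/(551 + 342 - 63) + (222441 + 182214))*(-156524) = (-271/830 + 404655)*(-156524) = (335863379/830)*(-156524) = -26285339767298/415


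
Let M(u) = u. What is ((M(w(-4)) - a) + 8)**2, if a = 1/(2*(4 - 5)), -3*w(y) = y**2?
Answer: 361/36 ≈ 10.028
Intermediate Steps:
w(y) = -y**2/3
a = -1/2 (a = 1/(2*(-1)) = 1/(-2) = -1/2 ≈ -0.50000)
((M(w(-4)) - a) + 8)**2 = ((-1/3*(-4)**2 - 1*(-1/2)) + 8)**2 = ((-1/3*16 + 1/2) + 8)**2 = ((-16/3 + 1/2) + 8)**2 = (-29/6 + 8)**2 = (19/6)**2 = 361/36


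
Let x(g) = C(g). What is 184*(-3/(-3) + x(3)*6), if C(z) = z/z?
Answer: 1288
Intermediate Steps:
C(z) = 1
x(g) = 1
184*(-3/(-3) + x(3)*6) = 184*(-3/(-3) + 1*6) = 184*(-3*(-⅓) + 6) = 184*(1 + 6) = 184*7 = 1288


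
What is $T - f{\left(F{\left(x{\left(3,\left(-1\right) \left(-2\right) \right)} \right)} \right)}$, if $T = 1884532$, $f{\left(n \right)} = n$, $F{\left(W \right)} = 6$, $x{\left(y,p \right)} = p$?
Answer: $1884526$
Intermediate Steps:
$T - f{\left(F{\left(x{\left(3,\left(-1\right) \left(-2\right) \right)} \right)} \right)} = 1884532 - 6 = 1884526$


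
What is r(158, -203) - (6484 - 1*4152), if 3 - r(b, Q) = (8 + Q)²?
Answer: -40354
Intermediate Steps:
r(b, Q) = 3 - (8 + Q)²
r(158, -203) - (6484 - 1*4152) = (3 - (8 - 203)²) - (6484 - 1*4152) = (3 - 1*(-195)²) - (6484 - 4152) = (3 - 1*38025) - 1*2332 = (3 - 38025) - 2332 = -38022 - 2332 = -40354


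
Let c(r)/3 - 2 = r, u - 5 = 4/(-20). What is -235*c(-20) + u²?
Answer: 317826/25 ≈ 12713.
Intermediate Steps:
u = 24/5 (u = 5 + 4/(-20) = 5 + 4*(-1/20) = 5 - ⅕ = 24/5 ≈ 4.8000)
c(r) = 6 + 3*r
-235*c(-20) + u² = -235*(6 + 3*(-20)) + (24/5)² = -235*(6 - 60) + 576/25 = -235*(-54) + 576/25 = 12690 + 576/25 = 317826/25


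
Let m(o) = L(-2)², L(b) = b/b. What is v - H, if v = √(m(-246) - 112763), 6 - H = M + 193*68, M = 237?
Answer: 13355 + I*√112762 ≈ 13355.0 + 335.8*I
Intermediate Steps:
L(b) = 1
m(o) = 1 (m(o) = 1² = 1)
H = -13355 (H = 6 - (237 + 193*68) = 6 - (237 + 13124) = 6 - 1*13361 = 6 - 13361 = -13355)
v = I*√112762 (v = √(1 - 112763) = √(-112762) = I*√112762 ≈ 335.8*I)
v - H = I*√112762 - 1*(-13355) = I*√112762 + 13355 = 13355 + I*√112762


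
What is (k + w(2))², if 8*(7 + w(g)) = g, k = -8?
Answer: 3481/16 ≈ 217.56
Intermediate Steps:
w(g) = -7 + g/8
(k + w(2))² = (-8 + (-7 + (⅛)*2))² = (-8 + (-7 + ¼))² = (-8 - 27/4)² = (-59/4)² = 3481/16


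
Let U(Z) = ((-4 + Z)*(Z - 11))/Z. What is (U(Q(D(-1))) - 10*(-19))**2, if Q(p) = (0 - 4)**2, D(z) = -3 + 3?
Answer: 600625/16 ≈ 37539.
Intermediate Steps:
D(z) = 0
Q(p) = 16 (Q(p) = (-4)**2 = 16)
U(Z) = (-11 + Z)*(-4 + Z)/Z (U(Z) = ((-4 + Z)*(-11 + Z))/Z = ((-11 + Z)*(-4 + Z))/Z = (-11 + Z)*(-4 + Z)/Z)
(U(Q(D(-1))) - 10*(-19))**2 = ((-15 + 16 + 44/16) - 10*(-19))**2 = ((-15 + 16 + 44*(1/16)) + 190)**2 = ((-15 + 16 + 11/4) + 190)**2 = (15/4 + 190)**2 = (775/4)**2 = 600625/16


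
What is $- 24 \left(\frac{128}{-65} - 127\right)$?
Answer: $\frac{201192}{65} \approx 3095.3$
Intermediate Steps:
$- 24 \left(\frac{128}{-65} - 127\right) = - 24 \left(128 \left(- \frac{1}{65}\right) - 127\right) = - 24 \left(- \frac{128}{65} - 127\right) = \left(-24\right) \left(- \frac{8383}{65}\right) = \frac{201192}{65}$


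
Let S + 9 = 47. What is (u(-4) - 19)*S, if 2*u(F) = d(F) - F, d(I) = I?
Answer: -722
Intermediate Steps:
S = 38 (S = -9 + 47 = 38)
u(F) = 0 (u(F) = (F - F)/2 = (½)*0 = 0)
(u(-4) - 19)*S = (0 - 19)*38 = -19*38 = -722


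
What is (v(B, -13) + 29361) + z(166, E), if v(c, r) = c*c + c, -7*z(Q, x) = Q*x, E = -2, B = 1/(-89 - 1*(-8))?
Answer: 1350640339/45927 ≈ 29408.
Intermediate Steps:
B = -1/81 (B = 1/(-89 + 8) = 1/(-81) = -1/81 ≈ -0.012346)
z(Q, x) = -Q*x/7
v(c, r) = c + c² (v(c, r) = c² + c = c + c²)
(v(B, -13) + 29361) + z(166, E) = (-(1 - 1/81)/81 + 29361) - ⅐*166*(-2) = (-1/81*80/81 + 29361) + 332/7 = (-80/6561 + 29361) + 332/7 = 192637441/6561 + 332/7 = 1350640339/45927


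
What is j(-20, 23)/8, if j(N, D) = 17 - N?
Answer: 37/8 ≈ 4.6250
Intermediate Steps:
j(-20, 23)/8 = (17 - 1*(-20))/8 = (17 + 20)*(⅛) = 37*(⅛) = 37/8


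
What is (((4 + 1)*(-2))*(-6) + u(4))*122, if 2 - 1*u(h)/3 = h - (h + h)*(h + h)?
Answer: 30012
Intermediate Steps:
u(h) = 6 - 3*h + 12*h² (u(h) = 6 - 3*(h - (h + h)*(h + h)) = 6 - 3*(h - 2*h*2*h) = 6 - 3*(h - 4*h²) = 6 + (-3*h + 12*h²) = 6 - 3*h + 12*h²)
(((4 + 1)*(-2))*(-6) + u(4))*122 = (((4 + 1)*(-2))*(-6) + (6 - 3*4 + 12*4²))*122 = ((5*(-2))*(-6) + (6 - 12 + 12*16))*122 = (-10*(-6) + (6 - 12 + 192))*122 = (60 + 186)*122 = 246*122 = 30012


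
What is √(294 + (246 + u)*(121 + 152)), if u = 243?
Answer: √133791 ≈ 365.77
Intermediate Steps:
√(294 + (246 + u)*(121 + 152)) = √(294 + (246 + 243)*(121 + 152)) = √(294 + 489*273) = √(294 + 133497) = √133791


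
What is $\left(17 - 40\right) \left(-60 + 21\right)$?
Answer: $897$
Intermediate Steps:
$\left(17 - 40\right) \left(-60 + 21\right) = \left(-23\right) \left(-39\right) = 897$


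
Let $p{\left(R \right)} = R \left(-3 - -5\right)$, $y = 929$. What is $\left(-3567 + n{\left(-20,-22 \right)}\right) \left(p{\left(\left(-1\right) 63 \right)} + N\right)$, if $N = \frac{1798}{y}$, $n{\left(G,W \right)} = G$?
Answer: $\frac{413423272}{929} \approx 4.4502 \cdot 10^{5}$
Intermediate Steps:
$N = \frac{1798}{929} \approx 1.9354$
$p{\left(R \right)} = 2 R$ ($p{\left(R \right)} = R \left(-3 + 5\right) = R 2 = 2 R$)
$\left(-3567 + n{\left(-20,-22 \right)}\right) \left(p{\left(\left(-1\right) 63 \right)} + N\right) = \left(-3567 - 20\right) \left(2 \left(\left(-1\right) 63\right) + \frac{1798}{929}\right) = - 3587 \left(2 \left(-63\right) + \frac{1798}{929}\right) = - 3587 \left(-126 + \frac{1798}{929}\right) = \left(-3587\right) \left(- \frac{115256}{929}\right) = \frac{413423272}{929}$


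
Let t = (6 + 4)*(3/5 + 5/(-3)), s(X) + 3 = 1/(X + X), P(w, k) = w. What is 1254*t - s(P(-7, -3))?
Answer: -187221/14 ≈ -13373.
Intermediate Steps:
s(X) = -3 + 1/(2*X) (s(X) = -3 + 1/(X + X) = -3 + 1/(2*X))
t = -32/3 (t = 10*(3*(⅕) + 5*(-⅓)) = 10*(⅗ - 5/3) = 10*(-16/15) = -32/3 ≈ -10.667)
1254*t - s(P(-7, -3)) = 1254*(-32/3) - (-3 + (½)/(-7)) = -13376 - (-3 + (½)*(-⅐)) = -13376 - (-3 - 1/14) = -13376 - 1*(-43/14) = -13376 + 43/14 = -187221/14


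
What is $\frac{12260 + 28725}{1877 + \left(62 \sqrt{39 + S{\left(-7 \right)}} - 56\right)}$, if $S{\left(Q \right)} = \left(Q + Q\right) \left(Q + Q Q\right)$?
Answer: $\frac{24877895}{1808799} - \frac{2541070 i \sqrt{61}}{1808799} \approx 13.754 - 10.972 i$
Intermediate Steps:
$S{\left(Q \right)} = 2 Q \left(Q + Q^{2}\right)$
$\frac{12260 + 28725}{1877 + \left(62 \sqrt{39 + S{\left(-7 \right)}} - 56\right)} = \frac{12260 + 28725}{1877 - \left(56 - 62 \sqrt{39 + 2 \left(-7\right)^{2} \left(1 - 7\right)}\right)} = \frac{40985}{1877 - \left(56 - 62 \sqrt{39 + 2 \cdot 49 \left(-6\right)}\right)} = \frac{40985}{1877 - \left(56 - 62 \sqrt{39 - 588}\right)} = \frac{40985}{1877 - \left(56 - 62 \sqrt{-549}\right)} = \frac{40985}{1877 - \left(56 - 62 \cdot 3 i \sqrt{61}\right)} = \frac{40985}{1877 - \left(56 - 186 i \sqrt{61}\right)} = \frac{40985}{1821 + 186 i \sqrt{61}}$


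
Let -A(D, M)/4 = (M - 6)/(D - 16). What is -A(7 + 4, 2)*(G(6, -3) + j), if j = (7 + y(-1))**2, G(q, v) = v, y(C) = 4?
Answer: 1888/5 ≈ 377.60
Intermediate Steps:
A(D, M) = -4*(-6 + M)/(-16 + D) (A(D, M) = -4*(M - 6)/(D - 16) = -4*(-6 + M)/(-16 + D))
j = 121 (j = (7 + 4)**2 = 11**2 = 121)
-A(7 + 4, 2)*(G(6, -3) + j) = -4*(6 - 1*2)/(-16 + (7 + 4))*(-3 + 121) = -4*(6 - 2)/(-16 + 11)*118 = -4*4/(-5)*118 = -4*(-1/5)*4*118 = -(-16)*118/5 = -1*(-1888/5) = 1888/5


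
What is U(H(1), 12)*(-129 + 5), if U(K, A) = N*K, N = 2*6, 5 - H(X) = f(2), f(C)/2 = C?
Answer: -1488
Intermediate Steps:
f(C) = 2*C
H(X) = 1 (H(X) = 5 - 2*2 = 5 - 1*4 = 5 - 4 = 1)
N = 12
U(K, A) = 12*K
U(H(1), 12)*(-129 + 5) = (12*1)*(-129 + 5) = 12*(-124) = -1488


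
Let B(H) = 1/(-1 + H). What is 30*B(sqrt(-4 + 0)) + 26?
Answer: 20 - 12*I ≈ 20.0 - 12.0*I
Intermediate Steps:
30*B(sqrt(-4 + 0)) + 26 = 30/(-1 + sqrt(-4 + 0)) + 26 = 30/(-1 + sqrt(-4)) + 26 = 30/(-1 + 2*I) + 26 = 30*((-1 - 2*I)/5) + 26 = 6*(-1 - 2*I) + 26 = 26 + 6*(-1 - 2*I)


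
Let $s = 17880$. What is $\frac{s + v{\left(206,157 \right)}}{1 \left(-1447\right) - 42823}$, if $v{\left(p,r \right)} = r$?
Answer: $- \frac{18037}{44270} \approx -0.40743$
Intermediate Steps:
$\frac{s + v{\left(206,157 \right)}}{1 \left(-1447\right) - 42823} = \frac{17880 + 157}{1 \left(-1447\right) - 42823} = \frac{18037}{-1447 - 42823} = \frac{18037}{-44270} = 18037 \left(- \frac{1}{44270}\right) = - \frac{18037}{44270}$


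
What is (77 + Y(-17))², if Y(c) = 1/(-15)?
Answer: 1331716/225 ≈ 5918.7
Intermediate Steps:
Y(c) = -1/15
(77 + Y(-17))² = (77 - 1/15)² = (1154/15)² = 1331716/225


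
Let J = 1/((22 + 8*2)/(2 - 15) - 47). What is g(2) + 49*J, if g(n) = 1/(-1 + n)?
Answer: 12/649 ≈ 0.018490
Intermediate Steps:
J = -13/649 (J = 1/((22 + 16)/(-13) - 47) = 1/(38*(-1/13) - 47) = 1/(-38/13 - 47) = 1/(-649/13) = -13/649 ≈ -0.020031)
g(2) + 49*J = 1/(-1 + 2) + 49*(-13/649) = 1/1 - 637/649 = 1 - 637/649 = 12/649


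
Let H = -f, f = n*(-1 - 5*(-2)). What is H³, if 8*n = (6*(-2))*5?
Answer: 2460375/8 ≈ 3.0755e+5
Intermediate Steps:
n = -15/2 (n = ((6*(-2))*5)/8 = (-12*5)/8 = (⅛)*(-60) = -15/2 ≈ -7.5000)
f = -135/2 (f = -15*(-1 - 5*(-2))/2 = -15*(-1 + 10)/2 = -15/2*9 = -135/2 ≈ -67.500)
H = 135/2 (H = -1*(-135/2) = 135/2 ≈ 67.500)
H³ = (135/2)³ = 2460375/8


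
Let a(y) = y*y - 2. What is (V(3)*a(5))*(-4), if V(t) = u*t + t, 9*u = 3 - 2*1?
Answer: -920/3 ≈ -306.67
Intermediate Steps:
u = ⅑ (u = (3 - 2*1)/9 = (3 - 2)/9 = (⅑)*1 = ⅑ ≈ 0.11111)
a(y) = -2 + y² (a(y) = y² - 2 = -2 + y²)
V(t) = 10*t/9 (V(t) = t/9 + t = 10*t/9)
(V(3)*a(5))*(-4) = (((10/9)*3)*(-2 + 5²))*(-4) = (10*(-2 + 25)/3)*(-4) = ((10/3)*23)*(-4) = (230/3)*(-4) = -920/3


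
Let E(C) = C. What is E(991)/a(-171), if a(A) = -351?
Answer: -991/351 ≈ -2.8234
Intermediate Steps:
E(991)/a(-171) = 991/(-351) = 991*(-1/351) = -991/351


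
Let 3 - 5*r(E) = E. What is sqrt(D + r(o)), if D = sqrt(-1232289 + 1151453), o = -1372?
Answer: sqrt(275 + 2*I*sqrt(20209)) ≈ 18.311 + 7.7637*I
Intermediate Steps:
D = 2*I*sqrt(20209) (D = sqrt(-80836) = 2*I*sqrt(20209) ≈ 284.32*I)
r(E) = 3/5 - E/5
sqrt(D + r(o)) = sqrt(2*I*sqrt(20209) + (3/5 - 1/5*(-1372))) = sqrt(2*I*sqrt(20209) + (3/5 + 1372/5)) = sqrt(2*I*sqrt(20209) + 275) = sqrt(275 + 2*I*sqrt(20209))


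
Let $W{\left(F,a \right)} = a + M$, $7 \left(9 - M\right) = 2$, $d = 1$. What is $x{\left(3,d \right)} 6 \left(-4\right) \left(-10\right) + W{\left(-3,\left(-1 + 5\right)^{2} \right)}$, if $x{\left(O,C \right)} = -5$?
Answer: $- \frac{8227}{7} \approx -1175.3$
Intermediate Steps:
$M = \frac{61}{7}$ ($M = 9 - \frac{2}{7} = \frac{61}{7} \approx 8.7143$)
$W{\left(F,a \right)} = \frac{61}{7} + a$ ($W{\left(F,a \right)} = a + \frac{61}{7} = \frac{61}{7} + a$)
$x{\left(3,d \right)} 6 \left(-4\right) \left(-10\right) + W{\left(-3,\left(-1 + 5\right)^{2} \right)} = \left(-5\right) 6 \left(-4\right) \left(-10\right) + \left(\frac{61}{7} + \left(-1 + 5\right)^{2}\right) = \left(-30\right) \left(-4\right) \left(-10\right) + \left(\frac{61}{7} + 4^{2}\right) = 120 \left(-10\right) + \left(\frac{61}{7} + 16\right) = -1200 + \frac{173}{7} = - \frac{8227}{7}$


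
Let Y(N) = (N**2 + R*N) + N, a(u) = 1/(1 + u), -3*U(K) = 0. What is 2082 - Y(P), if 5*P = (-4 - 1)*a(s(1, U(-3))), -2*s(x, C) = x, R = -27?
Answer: 2026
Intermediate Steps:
U(K) = 0 (U(K) = -1/3*0 = 0)
s(x, C) = -x/2
P = -2 (P = ((-4 - 1)/(1 - 1/2*1))/5 = (-5/(1 - 1/2))/5 = (-5/1/2)/5 = (-5*2)/5 = (1/5)*(-10) = -2)
Y(N) = N**2 - 26*N (Y(N) = (N**2 - 27*N) + N = N**2 - 26*N)
2082 - Y(P) = 2082 - (-2)*(-26 - 2) = 2082 - (-2)*(-28) = 2082 - 1*56 = 2082 - 56 = 2026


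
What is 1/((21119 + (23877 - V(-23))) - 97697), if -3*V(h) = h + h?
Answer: -3/158149 ≈ -1.8969e-5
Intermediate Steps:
V(h) = -2*h/3 (V(h) = -(h + h)/3 = -2*h/3)
1/((21119 + (23877 - V(-23))) - 97697) = 1/((21119 + (23877 - (-2)*(-23)/3)) - 97697) = 1/((21119 + (23877 - 1*46/3)) - 97697) = 1/((21119 + (23877 - 46/3)) - 97697) = 1/((21119 + 71585/3) - 97697) = 1/(134942/3 - 97697) = 1/(-158149/3) = -3/158149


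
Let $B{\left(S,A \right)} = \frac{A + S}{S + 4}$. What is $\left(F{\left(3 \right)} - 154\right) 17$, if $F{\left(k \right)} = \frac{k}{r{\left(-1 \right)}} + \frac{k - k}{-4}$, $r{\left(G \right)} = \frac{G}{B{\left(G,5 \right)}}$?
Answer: $-2686$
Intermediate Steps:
$B{\left(S,A \right)} = \frac{A + S}{4 + S}$
$r{\left(G \right)} = \frac{G \left(4 + G\right)}{5 + G}$ ($r{\left(G \right)} = \frac{G}{\frac{1}{4 + G} \left(5 + G\right)} = G \frac{4 + G}{5 + G} = \frac{G \left(4 + G\right)}{5 + G}$)
$F{\left(k \right)} = - \frac{4 k}{3}$ ($F{\left(k \right)} = \frac{k}{\left(-1\right) \frac{1}{5 - 1} \left(4 - 1\right)} + \frac{k - k}{-4} = \frac{k}{\left(-1\right) \frac{1}{4} \cdot 3} + 0 \left(- \frac{1}{4}\right) = \frac{k}{\left(-1\right) \frac{1}{4} \cdot 3} + 0 = \frac{k}{- \frac{3}{4}} + 0 = k \left(- \frac{4}{3}\right) + 0 = - \frac{4 k}{3} + 0 = - \frac{4 k}{3}$)
$\left(F{\left(3 \right)} - 154\right) 17 = \left(\left(- \frac{4}{3}\right) 3 - 154\right) 17 = \left(-4 - 154\right) 17 = \left(-158\right) 17 = -2686$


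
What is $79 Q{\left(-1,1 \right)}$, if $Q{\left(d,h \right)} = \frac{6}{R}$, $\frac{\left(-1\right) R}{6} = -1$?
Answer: $79$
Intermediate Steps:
$R = 6$ ($R = \left(-6\right) \left(-1\right) = 6$)
$Q{\left(d,h \right)} = 1$ ($Q{\left(d,h \right)} = \frac{6}{6} = 6 \cdot \frac{1}{6} = 1$)
$79 Q{\left(-1,1 \right)} = 79 \cdot 1 = 79$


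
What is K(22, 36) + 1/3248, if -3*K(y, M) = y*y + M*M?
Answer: -5781437/9744 ≈ -593.33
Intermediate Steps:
K(y, M) = -M²/3 - y²/3 (K(y, M) = -(y*y + M*M)/3 = -(y² + M²)/3 = -(M² + y²)/3 = -M²/3 - y²/3)
K(22, 36) + 1/3248 = (-⅓*36² - ⅓*22²) + 1/3248 = (-⅓*1296 - ⅓*484) + 1/3248 = (-432 - 484/3) + 1/3248 = -1780/3 + 1/3248 = -5781437/9744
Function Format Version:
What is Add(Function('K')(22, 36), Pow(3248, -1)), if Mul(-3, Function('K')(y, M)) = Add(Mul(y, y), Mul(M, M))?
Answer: Rational(-5781437, 9744) ≈ -593.33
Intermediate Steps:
Function('K')(y, M) = Add(Mul(Rational(-1, 3), Pow(M, 2)), Mul(Rational(-1, 3), Pow(y, 2))) (Function('K')(y, M) = Mul(Rational(-1, 3), Add(Mul(y, y), Mul(M, M))) = Mul(Rational(-1, 3), Add(Pow(y, 2), Pow(M, 2))) = Mul(Rational(-1, 3), Add(Pow(M, 2), Pow(y, 2))) = Add(Mul(Rational(-1, 3), Pow(M, 2)), Mul(Rational(-1, 3), Pow(y, 2))))
Add(Function('K')(22, 36), Pow(3248, -1)) = Add(Add(Mul(Rational(-1, 3), Pow(36, 2)), Mul(Rational(-1, 3), Pow(22, 2))), Pow(3248, -1)) = Add(Add(Mul(Rational(-1, 3), 1296), Mul(Rational(-1, 3), 484)), Rational(1, 3248)) = Add(Add(-432, Rational(-484, 3)), Rational(1, 3248)) = Add(Rational(-1780, 3), Rational(1, 3248)) = Rational(-5781437, 9744)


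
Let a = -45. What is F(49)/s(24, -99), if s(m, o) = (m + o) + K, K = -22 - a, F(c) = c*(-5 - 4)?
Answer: 441/52 ≈ 8.4808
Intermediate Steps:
F(c) = -9*c (F(c) = c*(-9) = -9*c)
K = 23 (K = -22 - 1*(-45) = -22 + 45 = 23)
s(m, o) = 23 + m + o (s(m, o) = (m + o) + 23 = 23 + m + o)
F(49)/s(24, -99) = (-9*49)/(23 + 24 - 99) = -441/(-52) = -441*(-1/52) = 441/52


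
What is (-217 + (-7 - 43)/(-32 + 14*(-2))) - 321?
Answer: -3223/6 ≈ -537.17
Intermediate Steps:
(-217 + (-7 - 43)/(-32 + 14*(-2))) - 321 = (-217 - 50/(-32 - 28)) - 321 = (-217 - 50/(-60)) - 321 = (-217 - 50*(-1/60)) - 321 = (-217 + ⅚) - 321 = -1297/6 - 321 = -3223/6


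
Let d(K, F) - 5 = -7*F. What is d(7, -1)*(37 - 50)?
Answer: -156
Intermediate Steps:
d(K, F) = 5 - 7*F
d(7, -1)*(37 - 50) = (5 - 7*(-1))*(37 - 50) = (5 + 7)*(-13) = 12*(-13) = -156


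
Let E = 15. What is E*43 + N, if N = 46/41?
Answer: 26491/41 ≈ 646.12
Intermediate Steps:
N = 46/41 (N = 46*(1/41) = 46/41 ≈ 1.1220)
E*43 + N = 15*43 + 46/41 = 645 + 46/41 = 26491/41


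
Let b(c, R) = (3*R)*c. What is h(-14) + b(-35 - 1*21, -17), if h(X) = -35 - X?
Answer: 2835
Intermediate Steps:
b(c, R) = 3*R*c
h(-14) + b(-35 - 1*21, -17) = (-35 - 1*(-14)) + 3*(-17)*(-35 - 1*21) = (-35 + 14) + 3*(-17)*(-35 - 21) = -21 + 3*(-17)*(-56) = -21 + 2856 = 2835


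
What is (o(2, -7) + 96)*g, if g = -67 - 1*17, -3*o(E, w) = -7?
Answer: -8260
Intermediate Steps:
o(E, w) = 7/3 (o(E, w) = -⅓*(-7) = 7/3)
g = -84 (g = -67 - 17 = -84)
(o(2, -7) + 96)*g = (7/3 + 96)*(-84) = (295/3)*(-84) = -8260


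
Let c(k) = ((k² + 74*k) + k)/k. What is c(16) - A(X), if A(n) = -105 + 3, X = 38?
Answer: 193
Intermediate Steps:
A(n) = -102
c(k) = (k² + 75*k)/k
c(16) - A(X) = (75 + 16) - 1*(-102) = 91 + 102 = 193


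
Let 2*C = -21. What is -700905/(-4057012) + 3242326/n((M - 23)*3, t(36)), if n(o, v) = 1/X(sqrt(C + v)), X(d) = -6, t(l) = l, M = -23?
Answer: -78924932238567/4057012 ≈ -1.9454e+7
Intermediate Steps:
C = -21/2 (C = (1/2)*(-21) = -21/2 ≈ -10.500)
n(o, v) = -1/6 (n(o, v) = 1/(-6) = -1/6)
-700905/(-4057012) + 3242326/n((M - 23)*3, t(36)) = -700905/(-4057012) + 3242326/(-1/6) = -700905*(-1/4057012) + 3242326*(-6) = 700905/4057012 - 19453956 = -78924932238567/4057012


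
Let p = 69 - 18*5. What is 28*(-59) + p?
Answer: -1673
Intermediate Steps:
p = -21 (p = 69 - 1*90 = 69 - 90 = -21)
28*(-59) + p = 28*(-59) - 21 = -1652 - 21 = -1673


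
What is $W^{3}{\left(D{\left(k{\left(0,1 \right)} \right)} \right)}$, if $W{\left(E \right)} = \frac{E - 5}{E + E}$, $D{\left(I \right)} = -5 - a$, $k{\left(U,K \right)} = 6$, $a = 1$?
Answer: $\frac{1331}{1728} \approx 0.77025$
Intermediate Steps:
$D{\left(I \right)} = -6$ ($D{\left(I \right)} = -5 - 1 = -6$)
$W{\left(E \right)} = \frac{-5 + E}{2 E}$
$W^{3}{\left(D{\left(k{\left(0,1 \right)} \right)} \right)} = \left(\frac{-5 - 6}{2 \left(-6\right)}\right)^{3} = \left(\frac{1}{2} \left(- \frac{1}{6}\right) \left(-11\right)\right)^{3} = \left(\frac{11}{12}\right)^{3} = \frac{1331}{1728}$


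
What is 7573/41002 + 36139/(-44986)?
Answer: -3437025/5555771 ≈ -0.61864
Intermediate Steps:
7573/41002 + 36139/(-44986) = 7573*(1/41002) + 36139*(-1/44986) = 7573/41002 - 36139/44986 = -3437025/5555771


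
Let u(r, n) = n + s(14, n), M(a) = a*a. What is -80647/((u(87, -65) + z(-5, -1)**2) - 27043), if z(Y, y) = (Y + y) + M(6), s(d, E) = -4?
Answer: 80647/26212 ≈ 3.0767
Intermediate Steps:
M(a) = a**2
z(Y, y) = 36 + Y + y (z(Y, y) = (Y + y) + 6**2 = (Y + y) + 36 = 36 + Y + y)
u(r, n) = -4 + n (u(r, n) = n - 4 = -4 + n)
-80647/((u(87, -65) + z(-5, -1)**2) - 27043) = -80647/(((-4 - 65) + (36 - 5 - 1)**2) - 27043) = -80647/((-69 + 30**2) - 27043) = -80647/((-69 + 900) - 27043) = -80647/(831 - 27043) = -80647/(-26212) = -80647*(-1)/26212 = -1*(-80647/26212) = 80647/26212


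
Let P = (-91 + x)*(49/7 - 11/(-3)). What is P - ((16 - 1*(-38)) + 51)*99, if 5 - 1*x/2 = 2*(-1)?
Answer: -33649/3 ≈ -11216.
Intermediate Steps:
x = 14 (x = 10 - 4*(-1) = 10 - 2*(-2) = 10 + 4 = 14)
P = -2464/3 (P = (-91 + 14)*(49/7 - 11/(-3)) = -77*(49*(⅐) - 11*(-⅓)) = -77*(7 + 11/3) = -77*32/3 = -2464/3 ≈ -821.33)
P - ((16 - 1*(-38)) + 51)*99 = -2464/3 - ((16 - 1*(-38)) + 51)*99 = -2464/3 - ((16 + 38) + 51)*99 = -2464/3 - (54 + 51)*99 = -2464/3 - 105*99 = -2464/3 - 1*10395 = -2464/3 - 10395 = -33649/3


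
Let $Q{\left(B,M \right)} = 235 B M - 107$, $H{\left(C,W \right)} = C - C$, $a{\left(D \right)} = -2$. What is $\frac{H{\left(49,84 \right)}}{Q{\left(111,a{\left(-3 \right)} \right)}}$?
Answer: $0$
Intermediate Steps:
$H{\left(C,W \right)} = 0$
$Q{\left(B,M \right)} = -107 + 235 B M$ ($Q{\left(B,M \right)} = 235 B M - 107 = -107 + 235 B M$)
$\frac{H{\left(49,84 \right)}}{Q{\left(111,a{\left(-3 \right)} \right)}} = \frac{0}{-107 + 235 \cdot 111 \left(-2\right)} = \frac{0}{-107 - 52170} = \frac{0}{-52277} = 0 \left(- \frac{1}{52277}\right) = 0$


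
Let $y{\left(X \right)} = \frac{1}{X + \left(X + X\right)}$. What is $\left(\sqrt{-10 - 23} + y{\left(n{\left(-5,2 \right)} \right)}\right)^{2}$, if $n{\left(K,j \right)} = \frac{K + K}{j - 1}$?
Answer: $\frac{\left(1 - 30 i \sqrt{33}\right)^{2}}{900} \approx -32.999 - 0.38297 i$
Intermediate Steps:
$n{\left(K,j \right)} = \frac{2 K}{-1 + j}$
$y{\left(X \right)} = \frac{1}{3 X}$ ($y{\left(X \right)} = \frac{1}{X + 2 X} = \frac{1}{3 X}$)
$\left(\sqrt{-10 - 23} + y{\left(n{\left(-5,2 \right)} \right)}\right)^{2} = \left(\sqrt{-10 - 23} + \frac{1}{3 \cdot 2 \left(-5\right) \frac{1}{-1 + 2}}\right)^{2} = \left(\sqrt{-33} + \frac{1}{3 \cdot 2 \left(-5\right) 1^{-1}}\right)^{2} = \left(i \sqrt{33} + \frac{1}{3 \cdot 2 \left(-5\right) 1}\right)^{2} = \left(i \sqrt{33} + \frac{1}{3 \left(-10\right)}\right)^{2} = \left(i \sqrt{33} + \frac{1}{3} \left(- \frac{1}{10}\right)\right)^{2} = \left(i \sqrt{33} - \frac{1}{30}\right)^{2} = \left(- \frac{1}{30} + i \sqrt{33}\right)^{2}$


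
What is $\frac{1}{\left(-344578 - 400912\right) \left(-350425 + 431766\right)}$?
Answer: $- \frac{1}{60638902090} \approx -1.6491 \cdot 10^{-11}$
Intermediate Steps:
$\frac{1}{\left(-344578 - 400912\right) \left(-350425 + 431766\right)} = \frac{1}{\left(-745490\right) 81341} = \frac{1}{-60638902090} = - \frac{1}{60638902090}$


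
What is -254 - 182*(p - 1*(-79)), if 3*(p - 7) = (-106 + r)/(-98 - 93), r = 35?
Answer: -9127060/573 ≈ -15929.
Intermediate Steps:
p = 4082/573 (p = 7 + ((-106 + 35)/(-98 - 93))/3 = 7 + (-71/(-191))/3 = 7 + (-71*(-1/191))/3 = 7 + (⅓)*(71/191) = 7 + 71/573 = 4082/573 ≈ 7.1239)
-254 - 182*(p - 1*(-79)) = -254 - 182*(4082/573 - 1*(-79)) = -254 - 182*(4082/573 + 79) = -254 - 182*49349/573 = -254 - 8981518/573 = -9127060/573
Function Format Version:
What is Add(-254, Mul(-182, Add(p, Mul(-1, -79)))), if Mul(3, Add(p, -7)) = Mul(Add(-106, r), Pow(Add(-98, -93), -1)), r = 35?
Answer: Rational(-9127060, 573) ≈ -15929.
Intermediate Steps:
p = Rational(4082, 573) (p = Add(7, Mul(Rational(1, 3), Mul(Add(-106, 35), Pow(Add(-98, -93), -1)))) = Add(7, Mul(Rational(1, 3), Mul(-71, Pow(-191, -1)))) = Add(7, Mul(Rational(1, 3), Mul(-71, Rational(-1, 191)))) = Add(7, Mul(Rational(1, 3), Rational(71, 191))) = Add(7, Rational(71, 573)) = Rational(4082, 573) ≈ 7.1239)
Add(-254, Mul(-182, Add(p, Mul(-1, -79)))) = Add(-254, Mul(-182, Add(Rational(4082, 573), Mul(-1, -79)))) = Add(-254, Mul(-182, Add(Rational(4082, 573), 79))) = Add(-254, Mul(-182, Rational(49349, 573))) = Add(-254, Rational(-8981518, 573)) = Rational(-9127060, 573)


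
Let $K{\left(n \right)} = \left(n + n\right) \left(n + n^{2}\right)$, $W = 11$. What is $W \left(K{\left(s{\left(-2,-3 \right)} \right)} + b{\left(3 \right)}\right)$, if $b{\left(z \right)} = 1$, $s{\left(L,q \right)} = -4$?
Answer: $-1045$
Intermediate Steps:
$K{\left(n \right)} = 2 n \left(n + n^{2}\right)$
$W \left(K{\left(s{\left(-2,-3 \right)} \right)} + b{\left(3 \right)}\right) = 11 \left(2 \left(-4\right)^{2} \left(1 - 4\right) + 1\right) = 11 \left(2 \cdot 16 \left(-3\right) + 1\right) = 11 \left(-96 + 1\right) = 11 \left(-95\right) = -1045$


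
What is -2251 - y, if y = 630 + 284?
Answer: -3165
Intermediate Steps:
y = 914
-2251 - y = -2251 - 1*914 = -2251 - 914 = -3165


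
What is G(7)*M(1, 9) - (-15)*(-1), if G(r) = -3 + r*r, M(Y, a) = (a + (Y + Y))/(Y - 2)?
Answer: -521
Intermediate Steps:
M(Y, a) = (a + 2*Y)/(-2 + Y)
G(r) = -3 + r²
G(7)*M(1, 9) - (-15)*(-1) = (-3 + 7²)*((9 + 2*1)/(-2 + 1)) - (-15)*(-1) = (-3 + 49)*((9 + 2)/(-1)) - 1*15 = 46*(-1*11) - 15 = 46*(-11) - 15 = -506 - 15 = -521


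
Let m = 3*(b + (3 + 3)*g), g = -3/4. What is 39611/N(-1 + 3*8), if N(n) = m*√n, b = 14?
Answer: 79222*√23/1311 ≈ 289.81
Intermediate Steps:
g = -¾ (g = -3*¼ = -¾ ≈ -0.75000)
m = 57/2 (m = 3*(14 + (3 + 3)*(-¾)) = 3*(14 + 6*(-¾)) = 3*(14 - 9/2) = 3*(19/2) = 57/2 ≈ 28.500)
N(n) = 57*√n/2
39611/N(-1 + 3*8) = 39611/((57*√(-1 + 3*8)/2)) = 39611/((57*√(-1 + 24)/2)) = 39611/((57*√23/2)) = 39611*(2*√23/1311) = 79222*√23/1311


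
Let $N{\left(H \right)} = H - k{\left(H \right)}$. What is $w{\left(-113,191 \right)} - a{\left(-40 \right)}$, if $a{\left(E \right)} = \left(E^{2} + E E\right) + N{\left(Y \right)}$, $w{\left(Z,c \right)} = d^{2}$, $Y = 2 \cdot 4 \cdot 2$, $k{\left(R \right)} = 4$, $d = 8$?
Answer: $-3148$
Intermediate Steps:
$Y = 16$ ($Y = 8 \cdot 2 = 16$)
$N{\left(H \right)} = -4 + H$ ($N{\left(H \right)} = H - 4 = -4 + H$)
$w{\left(Z,c \right)} = 64$ ($w{\left(Z,c \right)} = 8^{2} = 64$)
$a{\left(E \right)} = 12 + 2 E^{2}$ ($a{\left(E \right)} = \left(E^{2} + E E\right) + \left(-4 + 16\right) = \left(E^{2} + E^{2}\right) + 12 = 2 E^{2} + 12 = 12 + 2 E^{2}$)
$w{\left(-113,191 \right)} - a{\left(-40 \right)} = 64 - \left(12 + 2 \left(-40\right)^{2}\right) = 64 - \left(12 + 2 \cdot 1600\right) = 64 - \left(12 + 3200\right) = 64 - 3212 = -3148$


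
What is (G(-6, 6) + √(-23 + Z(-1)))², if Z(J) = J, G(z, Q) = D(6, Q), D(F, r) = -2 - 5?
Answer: 25 - 28*I*√6 ≈ 25.0 - 68.586*I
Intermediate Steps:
D(F, r) = -7
G(z, Q) = -7
(G(-6, 6) + √(-23 + Z(-1)))² = (-7 + √(-23 - 1))² = (-7 + √(-24))² = (-7 + 2*I*√6)²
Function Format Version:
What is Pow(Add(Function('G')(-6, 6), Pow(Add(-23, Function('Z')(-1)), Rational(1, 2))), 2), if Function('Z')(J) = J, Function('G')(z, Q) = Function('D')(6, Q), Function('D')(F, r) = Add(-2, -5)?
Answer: Add(25, Mul(-28, I, Pow(6, Rational(1, 2)))) ≈ Add(25.000, Mul(-68.586, I))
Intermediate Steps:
Function('D')(F, r) = -7
Function('G')(z, Q) = -7
Pow(Add(Function('G')(-6, 6), Pow(Add(-23, Function('Z')(-1)), Rational(1, 2))), 2) = Pow(Add(-7, Pow(Add(-23, -1), Rational(1, 2))), 2) = Pow(Add(-7, Pow(-24, Rational(1, 2))), 2) = Pow(Add(-7, Mul(2, I, Pow(6, Rational(1, 2)))), 2)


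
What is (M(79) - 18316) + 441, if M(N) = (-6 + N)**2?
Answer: -12546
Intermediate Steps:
(M(79) - 18316) + 441 = ((-6 + 79)**2 - 18316) + 441 = (73**2 - 18316) + 441 = (5329 - 18316) + 441 = -12987 + 441 = -12546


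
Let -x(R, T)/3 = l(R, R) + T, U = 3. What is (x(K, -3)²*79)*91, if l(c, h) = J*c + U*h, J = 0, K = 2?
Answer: 582309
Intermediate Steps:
l(c, h) = 3*h (l(c, h) = 0*c + 3*h = 0 + 3*h = 3*h)
x(R, T) = -9*R - 3*T (x(R, T) = -3*(3*R + T) = -3*(T + 3*R) = -9*R - 3*T)
(x(K, -3)²*79)*91 = ((-9*2 - 3*(-3))²*79)*91 = ((-18 + 9)²*79)*91 = ((-9)²*79)*91 = (81*79)*91 = 6399*91 = 582309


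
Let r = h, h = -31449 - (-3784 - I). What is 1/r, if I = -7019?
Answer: -1/34684 ≈ -2.8832e-5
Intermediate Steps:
h = -34684 (h = -31449 - (-3784 - 1*(-7019)) = -31449 - (-3784 + 7019) = -31449 - 1*3235 = -31449 - 3235 = -34684)
r = -34684
1/r = 1/(-34684) = -1/34684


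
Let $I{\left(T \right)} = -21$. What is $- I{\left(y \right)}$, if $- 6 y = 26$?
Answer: $21$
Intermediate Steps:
$y = - \frac{13}{3}$ ($y = \left(- \frac{1}{6}\right) 26 = - \frac{13}{3} \approx -4.3333$)
$- I{\left(y \right)} = \left(-1\right) \left(-21\right) = 21$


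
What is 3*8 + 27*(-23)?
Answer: -597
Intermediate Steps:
3*8 + 27*(-23) = 24 - 621 = -597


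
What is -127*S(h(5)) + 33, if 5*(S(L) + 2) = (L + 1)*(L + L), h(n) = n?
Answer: -1237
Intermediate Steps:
S(L) = -2 + 2*L*(1 + L)/5 (S(L) = -2 + ((L + 1)*(L + L))/5 = -2 + ((1 + L)*(2*L))/5 = -2 + (2*L*(1 + L))/5 = -2 + 2*L*(1 + L)/5)
-127*S(h(5)) + 33 = -127*(-2 + (⅖)*5 + (⅖)*5²) + 33 = -127*(-2 + 2 + (⅖)*25) + 33 = -127*(-2 + 2 + 10) + 33 = -127*10 + 33 = -1270 + 33 = -1237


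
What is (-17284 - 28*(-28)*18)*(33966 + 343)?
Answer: -108828148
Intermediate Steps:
(-17284 - 28*(-28)*18)*(33966 + 343) = (-17284 + 784*18)*34309 = (-17284 + 14112)*34309 = -3172*34309 = -108828148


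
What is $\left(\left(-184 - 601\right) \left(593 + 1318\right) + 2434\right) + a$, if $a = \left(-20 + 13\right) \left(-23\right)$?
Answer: $-1497540$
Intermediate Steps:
$a = 161$ ($a = \left(-7\right) \left(-23\right) = 161$)
$\left(\left(-184 - 601\right) \left(593 + 1318\right) + 2434\right) + a = \left(\left(-184 - 601\right) \left(593 + 1318\right) + 2434\right) + 161 = \left(\left(-785\right) 1911 + 2434\right) + 161 = \left(-1500135 + 2434\right) + 161 = -1497701 + 161 = -1497540$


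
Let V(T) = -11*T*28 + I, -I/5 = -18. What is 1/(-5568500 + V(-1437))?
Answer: -1/5125814 ≈ -1.9509e-7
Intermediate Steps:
I = 90 (I = -5*(-18) = 90)
V(T) = 90 - 308*T (V(T) = -11*T*28 + 90 = -308*T + 90 = 90 - 308*T)
1/(-5568500 + V(-1437)) = 1/(-5568500 + (90 - 308*(-1437))) = 1/(-5568500 + (90 + 442596)) = 1/(-5568500 + 442686) = 1/(-5125814) = -1/5125814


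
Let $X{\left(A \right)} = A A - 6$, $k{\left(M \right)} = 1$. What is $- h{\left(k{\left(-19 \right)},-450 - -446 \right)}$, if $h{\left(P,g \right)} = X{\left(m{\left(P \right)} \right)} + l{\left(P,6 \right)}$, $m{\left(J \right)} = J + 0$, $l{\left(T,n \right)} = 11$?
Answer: $-6$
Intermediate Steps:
$m{\left(J \right)} = J$
$X{\left(A \right)} = -6 + A^{2}$ ($X{\left(A \right)} = A^{2} - 6 = -6 + A^{2}$)
$h{\left(P,g \right)} = 5 + P^{2}$ ($h{\left(P,g \right)} = \left(-6 + P^{2}\right) + 11 = 5 + P^{2}$)
$- h{\left(k{\left(-19 \right)},-450 - -446 \right)} = - (5 + 1^{2}) = - (5 + 1) = \left(-1\right) 6 = -6$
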